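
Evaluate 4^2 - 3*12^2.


x^2 - d*y^2
= 4^2 - 3*12^2
= 16 - 432
= -416

-416


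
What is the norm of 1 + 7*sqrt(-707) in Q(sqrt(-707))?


N(a + b*sqrt(d)) = a^2 - d*b^2
= (1)^2 - (-707)*(7)^2
= 1 + 34643
= 34644

34644


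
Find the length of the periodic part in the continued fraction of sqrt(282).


Run the CF algorithm for sqrt(282).
a_0 = floor(sqrt(282)) = 16; set m_0=0, q_0=1.
Recurrence: m' = q*a - m,  q' = (d - m'^2)/q,  a' = floor((a_0 + m')/q').
  step 1: m=16, q=26, a=1
  step 2: m=10, q=7, a=3
  step 3: m=11, q=23, a=1
  step 4: m=12, q=6, a=4
  step 5: m=12, q=23, a=1
  step 6: m=11, q=7, a=3
  step 7: m=10, q=26, a=1
  step 8: m=16, q=1, a=32
a_8 = 2*a_0 = 32, so the period closes here.
sqrt(282) = [16; 1, 3, 1, 4, 1, 3, 1, 32]
Period length = 8

8


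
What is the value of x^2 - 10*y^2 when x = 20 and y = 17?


x^2 - d*y^2
= 20^2 - 10*17^2
= 400 - 2890
= -2490

-2490


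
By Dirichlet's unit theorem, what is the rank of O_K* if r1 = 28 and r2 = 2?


By Dirichlet's unit theorem:
rank = r1 + r2 - 1
= 28 + 2 - 1
= 29

29


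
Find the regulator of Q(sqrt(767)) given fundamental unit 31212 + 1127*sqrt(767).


epsilon = 31212 + 1127*sqrt(767)
= 62424.0000
R = ln(62424.0000)
= 11.0417

11.0417


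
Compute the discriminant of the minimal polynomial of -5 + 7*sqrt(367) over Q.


The element -5 + 7*sqrt(367) has minimal polynomial:
x^2 + 10*x - 17958
Discriminant = (10)^2 - 4*(-17958)
= 100 + 71832
= 71932

71932


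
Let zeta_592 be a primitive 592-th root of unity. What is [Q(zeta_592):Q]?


The degree equals Euler's totient phi(592).
592 = 2^4 * 37
phi(592) = 288

288


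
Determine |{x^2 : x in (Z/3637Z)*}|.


For prime p, the number of non-zero quadratic residues is (p-1)/2.
= (3637-1)/2
= 1818

1818


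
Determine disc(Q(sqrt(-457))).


For K = Q(sqrt(d)) with d squarefree: disc(K) = d if d = 1 mod 4, and disc(K) = 4d if d = 2 or 3 mod 4.
Here d = -457, and d mod 4 = 3.
d = 3 mod 4, not 1 (O_K = Z[sqrt(d)]), so disc(K) = 4d = 4 * (-457) = -1828

-1828


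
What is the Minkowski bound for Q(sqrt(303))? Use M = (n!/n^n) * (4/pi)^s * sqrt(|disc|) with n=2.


d = 303, d mod 4 = 3, so disc(K) = 4d = 1212; |disc(K)| = 1212
Real quadratic field, so n = 2, s = r2 = 0, r1 = 2
M = (n!/n^n) * (4/pi)^s * sqrt(|disc(K)|) = (2!/2^2) * (4/pi)^0 * sqrt(1212)
= 0.5 * 1.000000 * 34.813790
= 17.4069

17.4069


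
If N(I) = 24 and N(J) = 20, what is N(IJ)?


N(IJ) = N(I) * N(J)
= 24 * 20
= 480

480


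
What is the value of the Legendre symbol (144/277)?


p = 277 is prime, so compute (144/277) with the reciprocity algorithm (Jacobi-symbol steps: pull out 2s via (2/n), flip via reciprocity, reduce):
  pull out 2: (2/277) = -1  (since 277 mod 8 = 5)
  pull out 2: (2/277) = -1  (since 277 mod 8 = 5)
  pull out 2: (2/277) = -1  (since 277 mod 8 = 5)
  pull out 2: (2/277) = -1  (since 277 mod 8 = 5)
  reciprocity: (9/277) -> +(277/9)
  reduce: (7/9)
  reciprocity: (7/9) -> +(9/7)
  reduce: (2/7)
  pull out 2: (2/7) = +1  (since 7 mod 8 = 7)
  (1/7) = 1
Product of signs = 1
(144/277) = 1

1


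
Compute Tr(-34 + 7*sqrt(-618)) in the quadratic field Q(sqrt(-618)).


Tr(a + b*sqrt(d)) = (a + b*sqrt(d)) + (a - b*sqrt(d)) = 2a
= 2 * (-34)
= -68

-68


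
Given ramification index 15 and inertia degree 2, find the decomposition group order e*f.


|D_P| = e * f
= 15 * 2
= 30

30


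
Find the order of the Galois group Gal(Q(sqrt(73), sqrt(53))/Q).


The 2 square roots of distinct primes are multiplicatively independent over Q,
so [K:Q] = 2^2 and Gal(K/Q) is isomorphic to (Z/2Z)^2.
|Gal| = 2^2 = 4

4


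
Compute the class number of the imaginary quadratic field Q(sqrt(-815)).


K = Q(sqrt(-815)). d mod 4 = 1, so D = disc(K) = d = -815
h(K) equals the number of primitive reduced positive-definite forms (a, b, c) = a*x^2 + b*x*y + c*y^2 with b^2 - 4ac = D,
where reduced means |b| <= a <= c, with b >= 0 whenever |b| = a or a = c, and primitive means gcd(a, b, c) = 1.
Reduced forces 3a^2 <= |D| = 815, so 1 <= a <= 16; b must have the parity of D, and c = (b^2 - D)/(4a) must be an integer >= a.
Enumerate a = 1..16, b in [-a, a]:
  a=1: (1, 1, 204)  [1]
  a=2: (2, -1, 102), (2, 1, 102)  [2]
  a=3: (3, -1, 68), (3, 1, 68)  [2]
  a=4: (4, -1, 51), (4, 1, 51)  [2]
  a=5: (5, 5, 42)  [1]
  a=6: (6, -5, 35), (6, -1, 34), (6, 1, 34), (6, 5, 35)  [4]
  a=7: (7, -5, 30), (7, 5, 30)  [2]
  a=8: (8, -7, 27), (8, 7, 27)  [2]
  a=9: (9, -7, 24), (9, 7, 24)  [2]
  a=10: (10, -5, 21), (10, 5, 21)  [2]
  a=11: none
  a=12: (12, -7, 18), (12, -1, 17), (12, 1, 17), (12, 7, 18)  [4]
  a=13: (13, -11, 18), (13, 11, 18)  [2]
  a=14: (14, -9, 16), (14, -5, 15), (14, 5, 15), (14, 9, 16)  [4]
  a=15..16: none
Total reduced forms: 1 + 2 + 2 + 2 + 1 + 4 + 2 + 2 + 2 + 2 + 4 + 2 + 4 = 30
h = 30

30


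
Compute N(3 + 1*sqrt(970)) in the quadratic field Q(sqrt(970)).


N(a + b*sqrt(d)) = a^2 - d*b^2
= (3)^2 - (970)*(1)^2
= 9 - 970
= -961

-961


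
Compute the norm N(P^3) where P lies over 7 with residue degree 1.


N(P^a) = p^(a*f)
= 7^(3*1)
= 7^3
= 343

343


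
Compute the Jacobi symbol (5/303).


Compute (5/303) via quadratic reciprocity:
  reciprocity: (5/303) -> +(303/5)
  reduce: (3/5)
  reciprocity: (3/5) -> +(5/3)
  reduce: (2/3)
  pull out 2: (2/3) = -1  (since 3 mod 8 = 3)
  (1/3) = 1
Product of signs = -1

-1


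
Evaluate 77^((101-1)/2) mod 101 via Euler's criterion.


p = 101 is prime and the exponent is (p-1)/2 = 50, so by Euler's criterion 77^50 = (77/101) = +1 or -1 mod 101.
Compute by square-and-multiply:
  50 = 32 + 16 + 2 (binary 110010)
  Repeated squaring mod 101: 77^1 = 77, 77^2 = 71, 77^4 = 92, 77^8 = 81, 77^16 = 97, 77^32 = 16
  77^50 = 77^32 * 77^16 * 77^2 = 16 * 97 * 71 mod 101
    16 * 97 = 1552 = 37 mod 101
    37 * 71 = 2627 = 1 mod 101
  77^50 = 1 mod 101
Result 1: 77 is a quadratic residue mod 101.
77^50 mod 101 = 1

1


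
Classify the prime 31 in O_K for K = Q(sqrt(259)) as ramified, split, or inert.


K = Q(sqrt(259)). Since d mod 4 = 3, disc(K) = 1036.
Check p | disc: 1036 mod 31 = 13.
p does not divide disc. Compute Legendre symbol (d/p):
11^((31-1)/2) mod 31 = -1
(d/p) = -1, so p is inert: (p) stays prime with e=1, f=2, g=1.
Therefore p is inert.

inert


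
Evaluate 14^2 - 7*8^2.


x^2 - d*y^2
= 14^2 - 7*8^2
= 196 - 448
= -252

-252


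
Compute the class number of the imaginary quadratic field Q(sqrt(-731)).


K = Q(sqrt(-731)). d mod 4 = 1, so D = disc(K) = d = -731
h(K) equals the number of primitive reduced positive-definite forms (a, b, c) = a*x^2 + b*x*y + c*y^2 with b^2 - 4ac = D,
where reduced means |b| <= a <= c, with b >= 0 whenever |b| = a or a = c, and primitive means gcd(a, b, c) = 1.
Reduced forces 3a^2 <= |D| = 731, so 1 <= a <= 15; b must have the parity of D, and c = (b^2 - D)/(4a) must be an integer >= a.
Enumerate a = 1..15, b in [-a, a]:
  a=1: (1, 1, 183)  [1]
  a=2: none
  a=3: (3, -1, 61), (3, 1, 61)  [2]
  a=4: none
  a=5: (5, -3, 37), (5, 3, 37)  [2]
  a=6: none
  a=7: (7, -5, 27), (7, 5, 27)  [2]
  a=8: none
  a=9: (9, -5, 21), (9, 5, 21)  [2]
  a=10..12: none
  a=13: (13, -7, 15), (13, 7, 15)  [2]
  a=14: none
  a=15: (15, 13, 15)  [1]
Total reduced forms: 1 + 2 + 2 + 2 + 2 + 2 + 1 = 12
h = 12

12


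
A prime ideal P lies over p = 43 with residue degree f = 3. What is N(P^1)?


N(P^a) = p^(a*f)
= 43^(1*3)
= 43^3
= 79507

79507


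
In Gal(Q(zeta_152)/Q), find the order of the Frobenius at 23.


The Frobenius at p in Gal(Q(zeta_n)/Q) = (Z/nZ)* is the class of p, so its order is ord_152(23), the smallest k >= 1 with 23^k = 1 mod 152.
n = 152 = 2^3 * 19, phi(152) = 72; the order divides phi(n).
Divisors of 72: 1, 2, 3, 4, 6, 8, 9, 12, 18, 24, 36, 72
Repeated squaring mod 152: 23^1 = 23, 23^2 = 73, 23^4 = 9, 23^8 = 81, 23^16 = 25, 23^32 = 17, 23^64 = 137
Test divisors in increasing order:
  k=1: 23^1 = 23 mod 152
  k=2: 23^2 = 73 mod 152
  k=3: 23^3 = 73 * 23 = 7 mod 152
  k=4: 23^4 = 9 mod 152
  k=6: 23^6 = 9 * 73 = 49 mod 152
  k=8: 23^8 = 81 mod 152
  k=9: 23^9 = 81 * 23 = 39 mod 152
  k=12: 23^12 = 81 * 9 = 121 mod 152
  k=18: 23^18 = 25 * 73 = 1 mod 152  <- first divisor giving 1
Order = 18

18


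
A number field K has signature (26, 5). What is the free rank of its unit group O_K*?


By Dirichlet's unit theorem:
rank = r1 + r2 - 1
= 26 + 5 - 1
= 30

30


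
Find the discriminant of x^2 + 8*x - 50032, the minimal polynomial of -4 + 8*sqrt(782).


The element -4 + 8*sqrt(782) has minimal polynomial:
x^2 + 8*x - 50032
Discriminant = (8)^2 - 4*(-50032)
= 64 + 200128
= 200192

200192


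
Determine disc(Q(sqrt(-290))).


For K = Q(sqrt(d)) with d squarefree: disc(K) = d if d = 1 mod 4, and disc(K) = 4d if d = 2 or 3 mod 4.
Here d = -290, and d mod 4 = 2.
d = 2 mod 4, not 1 (O_K = Z[sqrt(d)]), so disc(K) = 4d = 4 * (-290) = -1160

-1160


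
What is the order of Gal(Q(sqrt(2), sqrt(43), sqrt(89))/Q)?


The 3 square roots of distinct primes are multiplicatively independent over Q,
so [K:Q] = 2^3 and Gal(K/Q) is isomorphic to (Z/2Z)^3.
|Gal| = 2^3 = 8

8


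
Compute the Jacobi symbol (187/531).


Compute (187/531) via quadratic reciprocity:
  reciprocity: (187/531) -> -(531/187)
  reduce: (157/187)
  reciprocity: (157/187) -> +(187/157)
  reduce: (30/157)
  pull out 2: (2/157) = -1  (since 157 mod 8 = 5)
  reciprocity: (15/157) -> +(157/15)
  reduce: (7/15)
  reciprocity: (7/15) -> -(15/7)
  reduce: (1/7)
  (1/7) = 1
Product of signs = -1

-1


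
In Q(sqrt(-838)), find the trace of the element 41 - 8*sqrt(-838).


Tr(a + b*sqrt(d)) = (a + b*sqrt(d)) + (a - b*sqrt(d)) = 2a
= 2 * (41)
= 82

82


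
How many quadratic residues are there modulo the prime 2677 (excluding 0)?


For prime p, the number of non-zero quadratic residues is (p-1)/2.
= (2677-1)/2
= 1338

1338


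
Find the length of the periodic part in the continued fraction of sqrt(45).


Run the CF algorithm for sqrt(45).
a_0 = floor(sqrt(45)) = 6; set m_0=0, q_0=1.
Recurrence: m' = q*a - m,  q' = (d - m'^2)/q,  a' = floor((a_0 + m')/q').
  step 1: m=6, q=9, a=1
  step 2: m=3, q=4, a=2
  step 3: m=5, q=5, a=2
  step 4: m=5, q=4, a=2
  step 5: m=3, q=9, a=1
  step 6: m=6, q=1, a=12
a_6 = 2*a_0 = 12, so the period closes here.
sqrt(45) = [6; 1, 2, 2, 2, 1, 12]
Period length = 6

6


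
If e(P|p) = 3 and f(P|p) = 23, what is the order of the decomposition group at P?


|D_P| = e * f
= 3 * 23
= 69

69


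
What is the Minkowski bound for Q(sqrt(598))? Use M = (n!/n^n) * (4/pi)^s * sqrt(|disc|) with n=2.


d = 598, d mod 4 = 2, so disc(K) = 4d = 2392; |disc(K)| = 2392
Real quadratic field, so n = 2, s = r2 = 0, r1 = 2
M = (n!/n^n) * (4/pi)^s * sqrt(|disc(K)|) = (2!/2^2) * (4/pi)^0 * sqrt(2392)
= 0.5 * 1.000000 * 48.908077
= 24.4540

24.4540


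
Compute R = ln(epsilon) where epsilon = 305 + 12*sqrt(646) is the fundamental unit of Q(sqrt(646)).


epsilon = 305 + 12*sqrt(646)
= 609.9984
R = ln(609.9984)
= 6.4135

6.4135


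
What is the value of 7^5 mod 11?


p = 11 is prime and the exponent is (p-1)/2 = 5, so by Euler's criterion 7^5 = (7/11) = +1 or -1 mod 11.
Compute by square-and-multiply:
  5 = 4 + 1 (binary 101)
  Repeated squaring mod 11: 7^1 = 7, 7^2 = 5, 7^4 = 3
  7^5 = 7^4 * 7^1 = 3 * 7 mod 11
    3 * 7 = 21 = 10 mod 11
  7^5 = 10 mod 11
Result 10 = p - 1 = -1 mod 11: 7 is a quadratic non-residue mod 11. As a residue in [0, p-1] the value is 10.
7^5 mod 11 = 10

10


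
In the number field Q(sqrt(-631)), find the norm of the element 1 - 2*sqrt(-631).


N(a + b*sqrt(d)) = a^2 - d*b^2
= (1)^2 - (-631)*(-2)^2
= 1 + 2524
= 2525

2525


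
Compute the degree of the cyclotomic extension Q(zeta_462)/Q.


The degree equals Euler's totient phi(462).
462 = 2 * 3 * 7 * 11
phi(462) = 120

120


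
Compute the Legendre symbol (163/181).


p = 181 is prime, so compute (163/181) with the reciprocity algorithm (Jacobi-symbol steps: pull out 2s via (2/n), flip via reciprocity, reduce):
  reciprocity: (163/181) -> +(181/163)
  reduce: (18/163)
  pull out 2: (2/163) = -1  (since 163 mod 8 = 3)
  reciprocity: (9/163) -> +(163/9)
  reduce: (1/9)
  (1/9) = 1
Product of signs = -1
(163/181) = -1

-1


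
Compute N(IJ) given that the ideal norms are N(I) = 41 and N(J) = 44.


N(IJ) = N(I) * N(J)
= 41 * 44
= 1804

1804


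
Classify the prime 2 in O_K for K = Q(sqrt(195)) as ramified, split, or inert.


K = Q(sqrt(195)). Since d mod 4 = 3, disc(K) = 780.
Check p | disc: 780 mod 2 = 0.
p divides disc, so p ramifies: (p) = P^2 with e=2, f=1, g=1.
Therefore p is ramified.

ramified


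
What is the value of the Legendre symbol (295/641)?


p = 641 is prime, so compute (295/641) with the reciprocity algorithm (Jacobi-symbol steps: pull out 2s via (2/n), flip via reciprocity, reduce):
  reciprocity: (295/641) -> +(641/295)
  reduce: (51/295)
  reciprocity: (51/295) -> -(295/51)
  reduce: (40/51)
  pull out 2: (2/51) = -1  (since 51 mod 8 = 3)
  pull out 2: (2/51) = -1  (since 51 mod 8 = 3)
  pull out 2: (2/51) = -1  (since 51 mod 8 = 3)
  reciprocity: (5/51) -> +(51/5)
  reduce: (1/5)
  (1/5) = 1
Product of signs = 1
(295/641) = 1

1


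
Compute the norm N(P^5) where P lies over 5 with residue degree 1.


N(P^a) = p^(a*f)
= 5^(5*1)
= 5^5
= 3125

3125


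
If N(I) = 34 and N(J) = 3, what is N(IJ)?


N(IJ) = N(I) * N(J)
= 34 * 3
= 102

102


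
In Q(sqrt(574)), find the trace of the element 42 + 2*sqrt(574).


Tr(a + b*sqrt(d)) = (a + b*sqrt(d)) + (a - b*sqrt(d)) = 2a
= 2 * (42)
= 84

84


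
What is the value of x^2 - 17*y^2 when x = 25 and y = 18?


x^2 - d*y^2
= 25^2 - 17*18^2
= 625 - 5508
= -4883

-4883


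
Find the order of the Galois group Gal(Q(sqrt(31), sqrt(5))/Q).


The 2 square roots of distinct primes are multiplicatively independent over Q,
so [K:Q] = 2^2 and Gal(K/Q) is isomorphic to (Z/2Z)^2.
|Gal| = 2^2 = 4

4


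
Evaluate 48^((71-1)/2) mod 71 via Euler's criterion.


p = 71 is prime and the exponent is (p-1)/2 = 35, so by Euler's criterion 48^35 = (48/71) = +1 or -1 mod 71.
Compute by square-and-multiply:
  35 = 32 + 2 + 1 (binary 100011)
  Repeated squaring mod 71: 48^1 = 48, 48^2 = 32, 48^4 = 30, 48^8 = 48, 48^16 = 32, 48^32 = 30
  48^35 = 48^32 * 48^2 * 48^1 = 30 * 32 * 48 mod 71
    30 * 32 = 960 = 37 mod 71
    37 * 48 = 1776 = 1 mod 71
  48^35 = 1 mod 71
Result 1: 48 is a quadratic residue mod 71.
48^35 mod 71 = 1

1


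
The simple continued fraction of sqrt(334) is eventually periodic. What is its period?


Run the CF algorithm for sqrt(334).
a_0 = floor(sqrt(334)) = 18; set m_0=0, q_0=1.
Recurrence: m' = q*a - m,  q' = (d - m'^2)/q,  a' = floor((a_0 + m')/q').
  step 1: m=18, q=10, a=3
  step 2: m=12, q=19, a=1
  step 3: m=7, q=15, a=1
  step 4: m=8, q=18, a=1
  step 5: m=10, q=13, a=2
  step 6: m=16, q=6, a=5
  step 7: m=14, q=23, a=1
  step 8: m=9, q=11, a=2
  step 9: m=13, q=15, a=2
  step 10: m=17, q=3, a=11
  step 11: m=16, q=26, a=1
  step 12: m=10, q=9, a=3
  step 13: m=17, q=5, a=7
  step 14: m=18, q=2, a=18
  step 15: m=18, q=5, a=7
  step 16: m=17, q=9, a=3
  step 17: m=10, q=26, a=1
  step 18: m=16, q=3, a=11
  step 19: m=17, q=15, a=2
  step 20: m=13, q=11, a=2
  step 21: m=9, q=23, a=1
  step 22: m=14, q=6, a=5
  step 23: m=16, q=13, a=2
  step 24: m=10, q=18, a=1
  step 25: m=8, q=15, a=1
  step 26: m=7, q=19, a=1
  step 27: m=12, q=10, a=3
  step 28: m=18, q=1, a=36
a_28 = 2*a_0 = 36, so the period closes here.
sqrt(334) = [18; 3, 1, 1, 1, 2, 5, 1, 2, 2, 11, 1, 3, 7, 18, 7, 3, 1, 11, 2, 2, 1, 5, 2, 1, 1, 1, 3, 36]
Period length = 28

28


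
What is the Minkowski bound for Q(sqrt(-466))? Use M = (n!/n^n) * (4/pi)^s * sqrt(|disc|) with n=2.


d = -466, d mod 4 = 2, so disc(K) = 4d = -1864; |disc(K)| = 1864
Imaginary quadratic field, so n = 2, s = r2 = 1, r1 = 0
M = (n!/n^n) * (4/pi)^s * sqrt(|disc(K)|) = (2!/2^2) * (4/pi)^1 * sqrt(1864)
= 0.5 * 1.273240 * 43.174066
= 27.4855

27.4855


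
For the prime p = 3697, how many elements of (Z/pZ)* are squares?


For prime p, the number of non-zero quadratic residues is (p-1)/2.
= (3697-1)/2
= 1848

1848


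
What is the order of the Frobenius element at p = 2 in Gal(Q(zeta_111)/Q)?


The Frobenius at p in Gal(Q(zeta_n)/Q) = (Z/nZ)* is the class of p, so its order is ord_111(2), the smallest k >= 1 with 2^k = 1 mod 111.
n = 111 = 3 * 37, phi(111) = 72; the order divides phi(n).
Divisors of 72: 1, 2, 3, 4, 6, 8, 9, 12, 18, 24, 36, 72
Repeated squaring mod 111: 2^1 = 2, 2^2 = 4, 2^4 = 16, 2^8 = 34, 2^16 = 46, 2^32 = 7, 2^64 = 49
Test divisors in increasing order:
  k=1: 2^1 = 2 mod 111
  k=2: 2^2 = 4 mod 111
  k=3: 2^3 = 4 * 2 = 8 mod 111
  k=4: 2^4 = 16 mod 111
  k=6: 2^6 = 16 * 4 = 64 mod 111
  k=8: 2^8 = 34 mod 111
  k=9: 2^9 = 34 * 2 = 68 mod 111
  k=12: 2^12 = 34 * 16 = 100 mod 111
  k=18: 2^18 = 46 * 4 = 73 mod 111
  k=24: 2^24 = 46 * 34 = 10 mod 111
  k=36: 2^36 = 7 * 16 = 1 mod 111  <- first divisor giving 1
Order = 36

36


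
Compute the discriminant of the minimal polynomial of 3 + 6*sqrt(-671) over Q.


The element 3 + 6*sqrt(-671) has minimal polynomial:
x^2 - 6*x + 24165
Discriminant = (-6)^2 - 4*(24165)
= 36 - 96660
= -96624

-96624


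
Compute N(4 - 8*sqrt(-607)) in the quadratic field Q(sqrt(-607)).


N(a + b*sqrt(d)) = a^2 - d*b^2
= (4)^2 - (-607)*(-8)^2
= 16 + 38848
= 38864

38864


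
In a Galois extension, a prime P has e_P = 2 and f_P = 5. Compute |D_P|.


|D_P| = e * f
= 2 * 5
= 10

10


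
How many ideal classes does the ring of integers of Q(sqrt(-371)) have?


K = Q(sqrt(-371)). d mod 4 = 1, so D = disc(K) = d = -371
h(K) equals the number of primitive reduced positive-definite forms (a, b, c) = a*x^2 + b*x*y + c*y^2 with b^2 - 4ac = D,
where reduced means |b| <= a <= c, with b >= 0 whenever |b| = a or a = c, and primitive means gcd(a, b, c) = 1.
Reduced forces 3a^2 <= |D| = 371, so 1 <= a <= 11; b must have the parity of D, and c = (b^2 - D)/(4a) must be an integer >= a.
Enumerate a = 1..11, b in [-a, a]:
  a=1: (1, 1, 93)  [1]
  a=2: none
  a=3: (3, -1, 31), (3, 1, 31)  [2]
  a=4: none
  a=5: (5, -3, 19), (5, 3, 19)  [2]
  a=6: none
  a=7: (7, 7, 15)  [1]
  a=8: none
  a=9: (9, -5, 11), (9, 5, 11)  [2]
  a=10..11: none
Total reduced forms: 1 + 2 + 2 + 1 + 2 = 8
h = 8

8


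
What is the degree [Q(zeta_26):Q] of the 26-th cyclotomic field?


The degree equals Euler's totient phi(26).
26 = 2 * 13
phi(26) = 12

12


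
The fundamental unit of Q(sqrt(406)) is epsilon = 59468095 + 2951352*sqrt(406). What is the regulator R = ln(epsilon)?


epsilon = 59468095 + 2951352*sqrt(406)
= 1.1894e+08
R = ln(1.1894e+08)
= 18.5941

18.5941


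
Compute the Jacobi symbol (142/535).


Compute (142/535) via quadratic reciprocity:
  pull out 2: (2/535) = +1  (since 535 mod 8 = 7)
  reciprocity: (71/535) -> -(535/71)
  reduce: (38/71)
  pull out 2: (2/71) = +1  (since 71 mod 8 = 7)
  reciprocity: (19/71) -> -(71/19)
  reduce: (14/19)
  pull out 2: (2/19) = -1  (since 19 mod 8 = 3)
  reciprocity: (7/19) -> -(19/7)
  reduce: (5/7)
  reciprocity: (5/7) -> +(7/5)
  reduce: (2/5)
  pull out 2: (2/5) = -1  (since 5 mod 8 = 5)
  (1/5) = 1
Product of signs = -1

-1


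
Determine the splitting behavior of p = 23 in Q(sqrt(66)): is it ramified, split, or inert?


K = Q(sqrt(66)). Since d mod 4 = 2, disc(K) = 264.
Check p | disc: 264 mod 23 = 11.
p does not divide disc. Compute Legendre symbol (d/p):
20^((23-1)/2) mod 23 = -1
(d/p) = -1, so p is inert: (p) stays prime with e=1, f=2, g=1.
Therefore p is inert.

inert


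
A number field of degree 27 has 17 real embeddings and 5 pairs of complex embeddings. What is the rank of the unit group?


By Dirichlet's unit theorem:
rank = r1 + r2 - 1
= 17 + 5 - 1
= 21

21


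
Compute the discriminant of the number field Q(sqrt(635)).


For K = Q(sqrt(d)) with d squarefree: disc(K) = d if d = 1 mod 4, and disc(K) = 4d if d = 2 or 3 mod 4.
Here d = 635, and d mod 4 = 3.
d = 3 mod 4, not 1 (O_K = Z[sqrt(d)]), so disc(K) = 4d = 4 * (635) = 2540

2540


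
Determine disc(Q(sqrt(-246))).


For K = Q(sqrt(d)) with d squarefree: disc(K) = d if d = 1 mod 4, and disc(K) = 4d if d = 2 or 3 mod 4.
Here d = -246, and d mod 4 = 2.
d = 2 mod 4, not 1 (O_K = Z[sqrt(d)]), so disc(K) = 4d = 4 * (-246) = -984

-984


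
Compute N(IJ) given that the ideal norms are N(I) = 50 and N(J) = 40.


N(IJ) = N(I) * N(J)
= 50 * 40
= 2000

2000


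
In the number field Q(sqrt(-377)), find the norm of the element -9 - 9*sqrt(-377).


N(a + b*sqrt(d)) = a^2 - d*b^2
= (-9)^2 - (-377)*(-9)^2
= 81 + 30537
= 30618

30618


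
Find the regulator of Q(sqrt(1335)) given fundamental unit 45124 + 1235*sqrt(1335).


epsilon = 45124 + 1235*sqrt(1335)
= 90248.0000
R = ln(90248.0000)
= 11.4103

11.4103


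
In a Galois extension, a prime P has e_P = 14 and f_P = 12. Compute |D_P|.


|D_P| = e * f
= 14 * 12
= 168

168


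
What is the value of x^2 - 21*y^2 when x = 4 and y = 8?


x^2 - d*y^2
= 4^2 - 21*8^2
= 16 - 1344
= -1328

-1328


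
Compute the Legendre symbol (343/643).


p = 643 is prime, so compute (343/643) with the reciprocity algorithm (Jacobi-symbol steps: pull out 2s via (2/n), flip via reciprocity, reduce):
  reciprocity: (343/643) -> -(643/343)
  reduce: (300/343)
  pull out 2: (2/343) = +1  (since 343 mod 8 = 7)
  pull out 2: (2/343) = +1  (since 343 mod 8 = 7)
  reciprocity: (75/343) -> -(343/75)
  reduce: (43/75)
  reciprocity: (43/75) -> -(75/43)
  reduce: (32/43)
  pull out 2: (2/43) = -1  (since 43 mod 8 = 3)
  pull out 2: (2/43) = -1  (since 43 mod 8 = 3)
  pull out 2: (2/43) = -1  (since 43 mod 8 = 3)
  pull out 2: (2/43) = -1  (since 43 mod 8 = 3)
  pull out 2: (2/43) = -1  (since 43 mod 8 = 3)
  (1/43) = 1
Product of signs = 1
(343/643) = 1

1


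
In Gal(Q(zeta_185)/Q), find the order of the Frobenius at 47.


The Frobenius at p in Gal(Q(zeta_n)/Q) = (Z/nZ)* is the class of p, so its order is ord_185(47), the smallest k >= 1 with 47^k = 1 mod 185.
n = 185 = 5 * 37, phi(185) = 144; the order divides phi(n).
Divisors of 144: 1, 2, 3, 4, 6, 8, 9, 12, 16, 18, 24, 36, 48, 72, 144
Repeated squaring mod 185: 47^1 = 47, 47^2 = 174, 47^4 = 121, 47^8 = 26, 47^16 = 121, 47^32 = 26, 47^64 = 121, 47^128 = 26
Test divisors in increasing order:
  k=1: 47^1 = 47 mod 185
  k=2: 47^2 = 174 mod 185
  k=3: 47^3 = 174 * 47 = 38 mod 185
  k=4: 47^4 = 121 mod 185
  k=6: 47^6 = 121 * 174 = 149 mod 185
  k=8: 47^8 = 26 mod 185
  k=9: 47^9 = 26 * 47 = 112 mod 185
  k=12: 47^12 = 26 * 121 = 1 mod 185  <- first divisor giving 1
Order = 12

12


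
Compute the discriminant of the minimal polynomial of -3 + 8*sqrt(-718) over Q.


The element -3 + 8*sqrt(-718) has minimal polynomial:
x^2 + 6*x + 45961
Discriminant = (6)^2 - 4*(45961)
= 36 - 183844
= -183808

-183808


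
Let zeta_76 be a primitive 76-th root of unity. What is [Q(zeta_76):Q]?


The degree equals Euler's totient phi(76).
76 = 2^2 * 19
phi(76) = 36

36


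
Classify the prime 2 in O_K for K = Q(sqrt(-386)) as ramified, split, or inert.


K = Q(sqrt(-386)). Since d mod 4 = 2, disc(K) = -1544.
Check p | disc: -1544 mod 2 = 0.
p divides disc, so p ramifies: (p) = P^2 with e=2, f=1, g=1.
Therefore p is ramified.

ramified


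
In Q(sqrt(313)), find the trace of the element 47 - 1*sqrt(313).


Tr(a + b*sqrt(d)) = (a + b*sqrt(d)) + (a - b*sqrt(d)) = 2a
= 2 * (47)
= 94

94


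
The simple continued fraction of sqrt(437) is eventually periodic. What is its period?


Run the CF algorithm for sqrt(437).
a_0 = floor(sqrt(437)) = 20; set m_0=0, q_0=1.
Recurrence: m' = q*a - m,  q' = (d - m'^2)/q,  a' = floor((a_0 + m')/q').
  step 1: m=20, q=37, a=1
  step 2: m=17, q=4, a=9
  step 3: m=19, q=19, a=2
  step 4: m=19, q=4, a=9
  step 5: m=17, q=37, a=1
  step 6: m=20, q=1, a=40
a_6 = 2*a_0 = 40, so the period closes here.
sqrt(437) = [20; 1, 9, 2, 9, 1, 40]
Period length = 6

6


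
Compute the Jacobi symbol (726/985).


Compute (726/985) via quadratic reciprocity:
  pull out 2: (2/985) = +1  (since 985 mod 8 = 1)
  reciprocity: (363/985) -> +(985/363)
  reduce: (259/363)
  reciprocity: (259/363) -> -(363/259)
  reduce: (104/259)
  pull out 2: (2/259) = -1  (since 259 mod 8 = 3)
  pull out 2: (2/259) = -1  (since 259 mod 8 = 3)
  pull out 2: (2/259) = -1  (since 259 mod 8 = 3)
  reciprocity: (13/259) -> +(259/13)
  reduce: (12/13)
  pull out 2: (2/13) = -1  (since 13 mod 8 = 5)
  pull out 2: (2/13) = -1  (since 13 mod 8 = 5)
  reciprocity: (3/13) -> +(13/3)
  reduce: (1/3)
  (1/3) = 1
Product of signs = 1

1


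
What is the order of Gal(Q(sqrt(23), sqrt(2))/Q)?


The 2 square roots of distinct primes are multiplicatively independent over Q,
so [K:Q] = 2^2 and Gal(K/Q) is isomorphic to (Z/2Z)^2.
|Gal| = 2^2 = 4

4


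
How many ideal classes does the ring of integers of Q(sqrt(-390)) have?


K = Q(sqrt(-390)). d mod 4 = 2, so D = disc(K) = 4d = -1560
h(K) equals the number of primitive reduced positive-definite forms (a, b, c) = a*x^2 + b*x*y + c*y^2 with b^2 - 4ac = D,
where reduced means |b| <= a <= c, with b >= 0 whenever |b| = a or a = c, and primitive means gcd(a, b, c) = 1.
Reduced forces 3a^2 <= |D| = 1560, so 1 <= a <= 22; b must have the parity of D, and c = (b^2 - D)/(4a) must be an integer >= a.
Enumerate a = 1..22, b in [-a, a]:
  a=1: (1, 0, 390)  [1]
  a=2: (2, 0, 195)  [1]
  a=3: (3, 0, 130)  [1]
  a=4: none
  a=5: (5, 0, 78)  [1]
  a=6: (6, 0, 65)  [1]
  a=7: (7, -6, 57), (7, 6, 57)  [2]
  a=8..9: none
  a=10: (10, 0, 39)  [1]
  a=11..12: none
  a=13: (13, 0, 30)  [1]
  a=14: (14, -8, 29), (14, 8, 29)  [2]
  a=15: (15, 0, 26)  [1]
  a=16: none
  a=17: (17, -2, 23), (17, 2, 23)  [2]
  a=18: none
  a=19: (19, -6, 21), (19, 6, 21)  [2]
  a=20..22: none
Total reduced forms: 1 + 1 + 1 + 1 + 1 + 2 + 1 + 1 + 2 + 1 + 2 + 2 = 16
h = 16

16


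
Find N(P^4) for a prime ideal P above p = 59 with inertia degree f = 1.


N(P^a) = p^(a*f)
= 59^(4*1)
= 59^4
= 12117361

12117361


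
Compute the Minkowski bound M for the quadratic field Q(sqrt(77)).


d = 77, d mod 4 = 1, so disc(K) = d = 77; |disc(K)| = 77
Real quadratic field, so n = 2, s = r2 = 0, r1 = 2
M = (n!/n^n) * (4/pi)^s * sqrt(|disc(K)|) = (2!/2^2) * (4/pi)^0 * sqrt(77)
= 0.5 * 1.000000 * 8.774964
= 4.3875

4.3875


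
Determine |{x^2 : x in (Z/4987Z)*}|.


For prime p, the number of non-zero quadratic residues is (p-1)/2.
= (4987-1)/2
= 2493

2493


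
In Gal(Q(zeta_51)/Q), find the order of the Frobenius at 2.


The Frobenius at p in Gal(Q(zeta_n)/Q) = (Z/nZ)* is the class of p, so its order is ord_51(2), the smallest k >= 1 with 2^k = 1 mod 51.
n = 51 = 3 * 17, phi(51) = 32; the order divides phi(n).
Divisors of 32: 1, 2, 4, 8, 16, 32
Repeated squaring mod 51: 2^1 = 2, 2^2 = 4, 2^4 = 16, 2^8 = 1, 2^16 = 1, 2^32 = 1
Test divisors in increasing order:
  k=1: 2^1 = 2 mod 51
  k=2: 2^2 = 4 mod 51
  k=4: 2^4 = 16 mod 51
  k=8: 2^8 = 1 mod 51  <- first divisor giving 1
Order = 8

8


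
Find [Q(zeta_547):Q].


The degree equals Euler's totient phi(547).
547 = 547
phi(547) = 546

546


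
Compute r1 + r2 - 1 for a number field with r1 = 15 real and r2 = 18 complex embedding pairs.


By Dirichlet's unit theorem:
rank = r1 + r2 - 1
= 15 + 18 - 1
= 32

32


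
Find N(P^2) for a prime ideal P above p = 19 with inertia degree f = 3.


N(P^a) = p^(a*f)
= 19^(2*3)
= 19^6
= 47045881

47045881


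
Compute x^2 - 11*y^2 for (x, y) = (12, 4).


x^2 - d*y^2
= 12^2 - 11*4^2
= 144 - 176
= -32

-32


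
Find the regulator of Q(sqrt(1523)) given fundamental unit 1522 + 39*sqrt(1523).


epsilon = 1522 + 39*sqrt(1523)
= 3043.9997
R = ln(3043.9997)
= 8.0209

8.0209


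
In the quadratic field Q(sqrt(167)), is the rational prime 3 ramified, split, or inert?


K = Q(sqrt(167)). Since d mod 4 = 3, disc(K) = 668.
Check p | disc: 668 mod 3 = 2.
p does not divide disc. Compute Legendre symbol (d/p):
2^((3-1)/2) mod 3 = -1
(d/p) = -1, so p is inert: (p) stays prime with e=1, f=2, g=1.
Therefore p is inert.

inert


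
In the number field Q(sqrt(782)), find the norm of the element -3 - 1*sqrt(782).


N(a + b*sqrt(d)) = a^2 - d*b^2
= (-3)^2 - (782)*(-1)^2
= 9 - 782
= -773

-773


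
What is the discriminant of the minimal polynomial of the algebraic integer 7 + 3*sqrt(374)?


The element 7 + 3*sqrt(374) has minimal polynomial:
x^2 - 14*x - 3317
Discriminant = (-14)^2 - 4*(-3317)
= 196 + 13268
= 13464

13464


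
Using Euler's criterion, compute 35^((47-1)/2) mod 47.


p = 47 is prime and the exponent is (p-1)/2 = 23, so by Euler's criterion 35^23 = (35/47) = +1 or -1 mod 47.
Compute by square-and-multiply:
  23 = 16 + 4 + 2 + 1 (binary 10111)
  Repeated squaring mod 47: 35^1 = 35, 35^2 = 3, 35^4 = 9, 35^8 = 34, 35^16 = 28
  35^23 = 35^16 * 35^4 * 35^2 * 35^1 = 28 * 9 * 3 * 35 mod 47
    28 * 9 = 252 = 17 mod 47
    17 * 3 = 51 = 4 mod 47
    4 * 35 = 140 = 46 mod 47
  35^23 = 46 mod 47
Result 46 = p - 1 = -1 mod 47: 35 is a quadratic non-residue mod 47. As a residue in [0, p-1] the value is 46.
35^23 mod 47 = 46

46


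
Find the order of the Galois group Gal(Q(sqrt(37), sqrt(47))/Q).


The 2 square roots of distinct primes are multiplicatively independent over Q,
so [K:Q] = 2^2 and Gal(K/Q) is isomorphic to (Z/2Z)^2.
|Gal| = 2^2 = 4

4


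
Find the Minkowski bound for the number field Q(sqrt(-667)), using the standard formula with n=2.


d = -667, d mod 4 = 1, so disc(K) = d = -667; |disc(K)| = 667
Imaginary quadratic field, so n = 2, s = r2 = 1, r1 = 0
M = (n!/n^n) * (4/pi)^s * sqrt(|disc(K)|) = (2!/2^2) * (4/pi)^1 * sqrt(667)
= 0.5 * 1.273240 * 25.826343
= 16.4416

16.4416


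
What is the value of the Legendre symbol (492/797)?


p = 797 is prime, so compute (492/797) with the reciprocity algorithm (Jacobi-symbol steps: pull out 2s via (2/n), flip via reciprocity, reduce):
  pull out 2: (2/797) = -1  (since 797 mod 8 = 5)
  pull out 2: (2/797) = -1  (since 797 mod 8 = 5)
  reciprocity: (123/797) -> +(797/123)
  reduce: (59/123)
  reciprocity: (59/123) -> -(123/59)
  reduce: (5/59)
  reciprocity: (5/59) -> +(59/5)
  reduce: (4/5)
  pull out 2: (2/5) = -1  (since 5 mod 8 = 5)
  pull out 2: (2/5) = -1  (since 5 mod 8 = 5)
  (1/5) = 1
Product of signs = -1
(492/797) = -1

-1


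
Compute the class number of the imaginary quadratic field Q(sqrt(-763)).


K = Q(sqrt(-763)). d mod 4 = 1, so D = disc(K) = d = -763
h(K) equals the number of primitive reduced positive-definite forms (a, b, c) = a*x^2 + b*x*y + c*y^2 with b^2 - 4ac = D,
where reduced means |b| <= a <= c, with b >= 0 whenever |b| = a or a = c, and primitive means gcd(a, b, c) = 1.
Reduced forces 3a^2 <= |D| = 763, so 1 <= a <= 15; b must have the parity of D, and c = (b^2 - D)/(4a) must be an integer >= a.
Enumerate a = 1..15, b in [-a, a]:
  a=1: (1, 1, 191)  [1]
  a=2..6: none
  a=7: (7, 7, 29)  [1]
  a=8..12: none
  a=13: (13, -11, 17), (13, 11, 17)  [2]
  a=14..15: none
Total reduced forms: 1 + 1 + 2 = 4
h = 4

4


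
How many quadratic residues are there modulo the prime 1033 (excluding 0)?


For prime p, the number of non-zero quadratic residues is (p-1)/2.
= (1033-1)/2
= 516

516


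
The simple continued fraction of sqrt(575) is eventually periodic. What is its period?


Run the CF algorithm for sqrt(575).
a_0 = floor(sqrt(575)) = 23; set m_0=0, q_0=1.
Recurrence: m' = q*a - m,  q' = (d - m'^2)/q,  a' = floor((a_0 + m')/q').
  step 1: m=23, q=46, a=1
  step 2: m=23, q=1, a=46
a_2 = 2*a_0 = 46, so the period closes here.
sqrt(575) = [23; 1, 46]
Period length = 2

2


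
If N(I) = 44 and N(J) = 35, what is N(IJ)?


N(IJ) = N(I) * N(J)
= 44 * 35
= 1540

1540


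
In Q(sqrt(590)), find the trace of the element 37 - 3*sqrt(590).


Tr(a + b*sqrt(d)) = (a + b*sqrt(d)) + (a - b*sqrt(d)) = 2a
= 2 * (37)
= 74

74


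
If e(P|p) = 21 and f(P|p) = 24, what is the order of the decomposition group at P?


|D_P| = e * f
= 21 * 24
= 504

504


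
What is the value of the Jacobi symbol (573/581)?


Compute (573/581) via quadratic reciprocity:
  reciprocity: (573/581) -> +(581/573)
  reduce: (8/573)
  pull out 2: (2/573) = -1  (since 573 mod 8 = 5)
  pull out 2: (2/573) = -1  (since 573 mod 8 = 5)
  pull out 2: (2/573) = -1  (since 573 mod 8 = 5)
  (1/573) = 1
Product of signs = -1

-1


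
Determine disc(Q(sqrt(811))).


For K = Q(sqrt(d)) with d squarefree: disc(K) = d if d = 1 mod 4, and disc(K) = 4d if d = 2 or 3 mod 4.
Here d = 811, and d mod 4 = 3.
d = 3 mod 4, not 1 (O_K = Z[sqrt(d)]), so disc(K) = 4d = 4 * (811) = 3244

3244


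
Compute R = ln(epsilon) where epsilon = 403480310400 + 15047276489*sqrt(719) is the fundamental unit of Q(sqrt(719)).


epsilon = 403480310400 + 15047276489*sqrt(719)
= 8.0696e+11
R = ln(8.0696e+11)
= 27.4165

27.4165


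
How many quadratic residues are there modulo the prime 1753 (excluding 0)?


For prime p, the number of non-zero quadratic residues is (p-1)/2.
= (1753-1)/2
= 876

876


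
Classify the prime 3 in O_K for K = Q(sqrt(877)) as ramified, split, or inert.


K = Q(sqrt(877)). Since d mod 4 = 1, disc(K) = 877.
Check p | disc: 877 mod 3 = 1.
p does not divide disc. Compute Legendre symbol (d/p):
1^((3-1)/2) mod 3 = 1
(d/p) = 1, so p splits: (p) = P*P' with e=1, f=1, g=2.
Therefore p is split.

split


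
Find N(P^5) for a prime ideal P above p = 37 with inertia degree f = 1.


N(P^a) = p^(a*f)
= 37^(5*1)
= 37^5
= 69343957

69343957


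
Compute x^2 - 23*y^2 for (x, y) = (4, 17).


x^2 - d*y^2
= 4^2 - 23*17^2
= 16 - 6647
= -6631

-6631


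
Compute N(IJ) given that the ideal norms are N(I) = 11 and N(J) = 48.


N(IJ) = N(I) * N(J)
= 11 * 48
= 528

528


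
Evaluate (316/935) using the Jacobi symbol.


Compute (316/935) via quadratic reciprocity:
  pull out 2: (2/935) = +1  (since 935 mod 8 = 7)
  pull out 2: (2/935) = +1  (since 935 mod 8 = 7)
  reciprocity: (79/935) -> -(935/79)
  reduce: (66/79)
  pull out 2: (2/79) = +1  (since 79 mod 8 = 7)
  reciprocity: (33/79) -> +(79/33)
  reduce: (13/33)
  reciprocity: (13/33) -> +(33/13)
  reduce: (7/13)
  reciprocity: (7/13) -> +(13/7)
  reduce: (6/7)
  pull out 2: (2/7) = +1  (since 7 mod 8 = 7)
  reciprocity: (3/7) -> -(7/3)
  reduce: (1/3)
  (1/3) = 1
Product of signs = 1

1


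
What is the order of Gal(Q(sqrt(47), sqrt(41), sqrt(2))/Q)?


The 3 square roots of distinct primes are multiplicatively independent over Q,
so [K:Q] = 2^3 and Gal(K/Q) is isomorphic to (Z/2Z)^3.
|Gal| = 2^3 = 8

8


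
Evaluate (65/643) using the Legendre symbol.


p = 643 is prime, so compute (65/643) with the reciprocity algorithm (Jacobi-symbol steps: pull out 2s via (2/n), flip via reciprocity, reduce):
  reciprocity: (65/643) -> +(643/65)
  reduce: (58/65)
  pull out 2: (2/65) = +1  (since 65 mod 8 = 1)
  reciprocity: (29/65) -> +(65/29)
  reduce: (7/29)
  reciprocity: (7/29) -> +(29/7)
  reduce: (1/7)
  (1/7) = 1
Product of signs = 1
(65/643) = 1

1


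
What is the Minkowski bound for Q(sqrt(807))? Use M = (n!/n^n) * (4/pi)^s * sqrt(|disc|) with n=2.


d = 807, d mod 4 = 3, so disc(K) = 4d = 3228; |disc(K)| = 3228
Real quadratic field, so n = 2, s = r2 = 0, r1 = 2
M = (n!/n^n) * (4/pi)^s * sqrt(|disc(K)|) = (2!/2^2) * (4/pi)^0 * sqrt(3228)
= 0.5 * 1.000000 * 56.815491
= 28.4077

28.4077


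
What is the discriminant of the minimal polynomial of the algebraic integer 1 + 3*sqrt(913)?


The element 1 + 3*sqrt(913) has minimal polynomial:
x^2 - 2*x - 8216
Discriminant = (-2)^2 - 4*(-8216)
= 4 + 32864
= 32868

32868


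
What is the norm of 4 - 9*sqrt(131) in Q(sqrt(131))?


N(a + b*sqrt(d)) = a^2 - d*b^2
= (4)^2 - (131)*(-9)^2
= 16 - 10611
= -10595

-10595


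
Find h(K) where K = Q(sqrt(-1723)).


K = Q(sqrt(-1723)). d mod 4 = 1, so D = disc(K) = d = -1723
h(K) equals the number of primitive reduced positive-definite forms (a, b, c) = a*x^2 + b*x*y + c*y^2 with b^2 - 4ac = D,
where reduced means |b| <= a <= c, with b >= 0 whenever |b| = a or a = c, and primitive means gcd(a, b, c) = 1.
Reduced forces 3a^2 <= |D| = 1723, so 1 <= a <= 23; b must have the parity of D, and c = (b^2 - D)/(4a) must be an integer >= a.
Enumerate a = 1..23, b in [-a, a]:
  a=1: (1, 1, 431)  [1]
  a=2..10: none
  a=11: (11, -9, 41), (11, 9, 41)  [2]
  a=12..18: none
  a=19: (19, -5, 23), (19, 5, 23)  [2]
  a=20..23: none
Total reduced forms: 1 + 2 + 2 = 5
h = 5

5


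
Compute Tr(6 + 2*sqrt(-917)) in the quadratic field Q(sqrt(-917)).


Tr(a + b*sqrt(d)) = (a + b*sqrt(d)) + (a - b*sqrt(d)) = 2a
= 2 * (6)
= 12

12


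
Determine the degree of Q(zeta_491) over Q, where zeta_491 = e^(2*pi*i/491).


The degree equals Euler's totient phi(491).
491 = 491
phi(491) = 490

490


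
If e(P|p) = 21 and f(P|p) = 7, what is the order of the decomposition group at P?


|D_P| = e * f
= 21 * 7
= 147

147


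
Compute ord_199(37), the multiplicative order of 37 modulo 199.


We want ord_199(37), the smallest k >= 1 with 37^k = 1 mod 199.
n = 199 = 199, phi(199) = 198; the order divides phi(n).
Divisors of 198: 1, 2, 3, 6, 9, 11, 18, 22, 33, 66, 99, 198
Repeated squaring mod 199: 37^1 = 37, 37^2 = 175, 37^4 = 178, 37^8 = 43, 37^16 = 58, 37^32 = 180, 37^64 = 162, 37^128 = 175
Test divisors in increasing order:
  k=1: 37^1 = 37 mod 199
  k=2: 37^2 = 175 mod 199
  k=3: 37^3 = 175 * 37 = 107 mod 199
  k=6: 37^6 = 178 * 175 = 106 mod 199
  k=9: 37^9 = 43 * 37 = 198 mod 199
  k=11: 37^11 = 43 * 175 * 37 = 24 mod 199
  k=18: 37^18 = 58 * 175 = 1 mod 199  <- first divisor giving 1
Order = 18

18


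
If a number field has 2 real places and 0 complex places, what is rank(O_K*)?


By Dirichlet's unit theorem:
rank = r1 + r2 - 1
= 2 + 0 - 1
= 1

1


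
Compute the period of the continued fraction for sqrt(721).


Run the CF algorithm for sqrt(721).
a_0 = floor(sqrt(721)) = 26; set m_0=0, q_0=1.
Recurrence: m' = q*a - m,  q' = (d - m'^2)/q,  a' = floor((a_0 + m')/q').
  step 1: m=26, q=45, a=1
  step 2: m=19, q=8, a=5
  step 3: m=21, q=35, a=1
  step 4: m=14, q=15, a=2
  step 5: m=16, q=31, a=1
  step 6: m=15, q=16, a=2
  step 7: m=17, q=27, a=1
  step 8: m=10, q=23, a=1
  step 9: m=13, q=24, a=1
  step 10: m=11, q=25, a=1
  step 11: m=14, q=21, a=1
  step 12: m=7, q=32, a=1
  step 13: m=25, q=3, a=17
  step 14: m=26, q=15, a=3
  step 15: m=19, q=24, a=1
  step 16: m=5, q=29, a=1
  step 17: m=24, q=5, a=10
  step 18: m=26, q=9, a=5
  step 19: m=19, q=40, a=1
  step 20: m=21, q=7, a=6
  step 21: m=21, q=40, a=1
  step 22: m=19, q=9, a=5
  step 23: m=26, q=5, a=10
  step 24: m=24, q=29, a=1
  step 25: m=5, q=24, a=1
  step 26: m=19, q=15, a=3
  step 27: m=26, q=3, a=17
  step 28: m=25, q=32, a=1
  step 29: m=7, q=21, a=1
  step 30: m=14, q=25, a=1
  step 31: m=11, q=24, a=1
  step 32: m=13, q=23, a=1
  step 33: m=10, q=27, a=1
  step 34: m=17, q=16, a=2
  step 35: m=15, q=31, a=1
  step 36: m=16, q=15, a=2
  step 37: m=14, q=35, a=1
  step 38: m=21, q=8, a=5
  step 39: m=19, q=45, a=1
  step 40: m=26, q=1, a=52
a_40 = 2*a_0 = 52, so the period closes here.
sqrt(721) = [26; 1, 5, 1, 2, 1, 2, 1, 1, 1, 1, 1, 1, 17, 3, 1, 1, 10, 5, 1, 6, 1, 5, 10, 1, 1, 3, 17, 1, 1, 1, 1, 1, 1, 2, 1, 2, 1, 5, 1, 52]
Period length = 40

40


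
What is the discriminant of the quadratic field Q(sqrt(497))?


For K = Q(sqrt(d)) with d squarefree: disc(K) = d if d = 1 mod 4, and disc(K) = 4d if d = 2 or 3 mod 4.
Here d = 497, and d mod 4 = 1.
d = 1 mod 4 (O_K = Z[(1+sqrt(d))/2]), so disc(K) = d = 497

497


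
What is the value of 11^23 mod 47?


p = 47 is prime and the exponent is (p-1)/2 = 23, so by Euler's criterion 11^23 = (11/47) = +1 or -1 mod 47.
Compute by square-and-multiply:
  23 = 16 + 4 + 2 + 1 (binary 10111)
  Repeated squaring mod 47: 11^1 = 11, 11^2 = 27, 11^4 = 24, 11^8 = 12, 11^16 = 3
  11^23 = 11^16 * 11^4 * 11^2 * 11^1 = 3 * 24 * 27 * 11 mod 47
    3 * 24 = 72 = 25 mod 47
    25 * 27 = 675 = 17 mod 47
    17 * 11 = 187 = 46 mod 47
  11^23 = 46 mod 47
Result 46 = p - 1 = -1 mod 47: 11 is a quadratic non-residue mod 47. As a residue in [0, p-1] the value is 46.
11^23 mod 47 = 46

46
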